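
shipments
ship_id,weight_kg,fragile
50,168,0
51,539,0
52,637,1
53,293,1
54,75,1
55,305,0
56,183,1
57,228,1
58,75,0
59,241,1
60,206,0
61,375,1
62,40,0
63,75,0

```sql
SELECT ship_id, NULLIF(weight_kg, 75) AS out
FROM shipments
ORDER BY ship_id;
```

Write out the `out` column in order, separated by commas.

168, 539, 637, 293, NULL, 305, 183, 228, NULL, 241, 206, 375, 40, NULL

ship_id=50: weight_kg=168 vs 75: differ → 168
ship_id=51: weight_kg=539 vs 75: differ → 539
ship_id=52: weight_kg=637 vs 75: differ → 637
ship_id=53: weight_kg=293 vs 75: differ → 293
ship_id=54: weight_kg=75 vs 75: equal → NULL
ship_id=55: weight_kg=305 vs 75: differ → 305
ship_id=56: weight_kg=183 vs 75: differ → 183
ship_id=57: weight_kg=228 vs 75: differ → 228
ship_id=58: weight_kg=75 vs 75: equal → NULL
ship_id=59: weight_kg=241 vs 75: differ → 241
ship_id=60: weight_kg=206 vs 75: differ → 206
ship_id=61: weight_kg=375 vs 75: differ → 375
ship_id=62: weight_kg=40 vs 75: differ → 40
ship_id=63: weight_kg=75 vs 75: equal → NULL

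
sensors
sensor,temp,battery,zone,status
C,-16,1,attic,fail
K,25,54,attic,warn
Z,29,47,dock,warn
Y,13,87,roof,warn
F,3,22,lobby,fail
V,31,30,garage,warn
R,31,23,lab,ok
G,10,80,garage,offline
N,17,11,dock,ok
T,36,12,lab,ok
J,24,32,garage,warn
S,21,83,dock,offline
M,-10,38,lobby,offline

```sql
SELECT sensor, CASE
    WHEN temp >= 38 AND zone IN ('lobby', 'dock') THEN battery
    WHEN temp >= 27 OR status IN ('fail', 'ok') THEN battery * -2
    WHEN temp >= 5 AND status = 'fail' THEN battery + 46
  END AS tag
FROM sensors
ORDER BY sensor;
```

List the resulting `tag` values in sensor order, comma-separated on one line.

-2, -44, NULL, NULL, NULL, NULL, -22, -46, NULL, -24, -60, NULL, -94

sensor=C: temp >= 27 OR status IN ('fail', 'ok') → -2
sensor=F: temp >= 27 OR status IN ('fail', 'ok') → -44
sensor=G: (no match → NULL) → NULL
sensor=J: (no match → NULL) → NULL
sensor=K: (no match → NULL) → NULL
sensor=M: (no match → NULL) → NULL
sensor=N: temp >= 27 OR status IN ('fail', 'ok') → -22
sensor=R: temp >= 27 OR status IN ('fail', 'ok') → -46
sensor=S: (no match → NULL) → NULL
sensor=T: temp >= 27 OR status IN ('fail', 'ok') → -24
sensor=V: temp >= 27 OR status IN ('fail', 'ok') → -60
sensor=Y: (no match → NULL) → NULL
sensor=Z: temp >= 27 OR status IN ('fail', 'ok') → -94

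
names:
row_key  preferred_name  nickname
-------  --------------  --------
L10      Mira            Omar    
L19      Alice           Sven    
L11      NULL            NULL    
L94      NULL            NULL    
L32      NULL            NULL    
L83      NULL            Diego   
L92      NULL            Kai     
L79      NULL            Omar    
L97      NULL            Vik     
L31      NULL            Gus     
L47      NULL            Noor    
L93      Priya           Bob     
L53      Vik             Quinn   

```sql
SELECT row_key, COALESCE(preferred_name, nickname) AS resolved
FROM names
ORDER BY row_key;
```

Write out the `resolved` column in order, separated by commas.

row_key=L10: preferred_name=Mira → Mira
row_key=L11: preferred_name=NULL, nickname=NULL (all NULL) → NULL
row_key=L19: preferred_name=Alice → Alice
row_key=L31: preferred_name=NULL, nickname=Gus → Gus
row_key=L32: preferred_name=NULL, nickname=NULL (all NULL) → NULL
row_key=L47: preferred_name=NULL, nickname=Noor → Noor
row_key=L53: preferred_name=Vik → Vik
row_key=L79: preferred_name=NULL, nickname=Omar → Omar
row_key=L83: preferred_name=NULL, nickname=Diego → Diego
row_key=L92: preferred_name=NULL, nickname=Kai → Kai
row_key=L93: preferred_name=Priya → Priya
row_key=L94: preferred_name=NULL, nickname=NULL (all NULL) → NULL
row_key=L97: preferred_name=NULL, nickname=Vik → Vik

Mira, NULL, Alice, Gus, NULL, Noor, Vik, Omar, Diego, Kai, Priya, NULL, Vik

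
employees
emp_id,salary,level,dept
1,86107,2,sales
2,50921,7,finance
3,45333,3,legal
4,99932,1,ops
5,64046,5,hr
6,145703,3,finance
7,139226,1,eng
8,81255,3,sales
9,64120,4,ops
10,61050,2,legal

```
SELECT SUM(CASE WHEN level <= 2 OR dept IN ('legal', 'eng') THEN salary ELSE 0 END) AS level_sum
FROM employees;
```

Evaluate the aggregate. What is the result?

emp_id=1: ✓ → 86107
emp_id=2: ✗
emp_id=3: ✓ → 45333
emp_id=4: ✓ → 99932
emp_id=5: ✗
emp_id=6: ✗
emp_id=7: ✓ → 139226
emp_id=8: ✗
emp_id=9: ✗
emp_id=10: ✓ → 61050
level_sum = 86107 + 45333 + 99932 + 139226 + 61050 = 431648

431648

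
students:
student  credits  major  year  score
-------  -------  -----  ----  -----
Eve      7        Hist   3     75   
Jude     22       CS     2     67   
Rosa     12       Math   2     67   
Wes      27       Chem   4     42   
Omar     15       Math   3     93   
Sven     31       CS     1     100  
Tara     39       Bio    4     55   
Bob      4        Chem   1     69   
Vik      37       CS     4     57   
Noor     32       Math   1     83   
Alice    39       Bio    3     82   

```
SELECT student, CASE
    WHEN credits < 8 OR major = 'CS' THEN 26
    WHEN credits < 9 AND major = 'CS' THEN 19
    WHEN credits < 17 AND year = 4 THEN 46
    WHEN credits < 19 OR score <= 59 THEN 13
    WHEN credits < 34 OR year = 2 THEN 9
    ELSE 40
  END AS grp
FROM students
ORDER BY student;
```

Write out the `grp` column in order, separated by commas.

student=Alice: ELSE → 40
student=Bob: credits < 8 OR major = 'CS' → 26
student=Eve: credits < 8 OR major = 'CS' → 26
student=Jude: credits < 8 OR major = 'CS' → 26
student=Noor: credits < 34 OR year = 2 → 9
student=Omar: credits < 19 OR score <= 59 → 13
student=Rosa: credits < 19 OR score <= 59 → 13
student=Sven: credits < 8 OR major = 'CS' → 26
student=Tara: credits < 19 OR score <= 59 → 13
student=Vik: credits < 8 OR major = 'CS' → 26
student=Wes: credits < 19 OR score <= 59 → 13

40, 26, 26, 26, 9, 13, 13, 26, 13, 26, 13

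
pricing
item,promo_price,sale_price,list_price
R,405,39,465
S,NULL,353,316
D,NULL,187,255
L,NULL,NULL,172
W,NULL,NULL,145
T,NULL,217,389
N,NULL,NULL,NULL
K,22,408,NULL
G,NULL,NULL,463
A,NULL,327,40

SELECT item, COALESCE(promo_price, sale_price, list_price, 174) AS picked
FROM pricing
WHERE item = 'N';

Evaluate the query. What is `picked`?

item = N: promo_price=NULL, sale_price=NULL, list_price=NULL.
promo_price=NULL, sale_price=NULL, list_price=NULL, → literal 174 → 174

174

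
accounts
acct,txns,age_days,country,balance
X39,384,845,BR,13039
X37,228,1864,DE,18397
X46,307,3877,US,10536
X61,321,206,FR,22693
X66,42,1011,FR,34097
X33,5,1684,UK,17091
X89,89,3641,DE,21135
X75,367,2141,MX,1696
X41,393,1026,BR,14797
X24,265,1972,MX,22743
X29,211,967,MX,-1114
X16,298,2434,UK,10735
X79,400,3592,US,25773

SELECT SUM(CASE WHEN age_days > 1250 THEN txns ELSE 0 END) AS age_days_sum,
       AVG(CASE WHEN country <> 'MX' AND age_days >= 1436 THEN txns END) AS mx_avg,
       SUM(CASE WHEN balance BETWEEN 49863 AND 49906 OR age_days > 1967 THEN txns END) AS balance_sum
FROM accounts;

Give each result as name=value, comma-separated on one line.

age_days_sum=1959, mx_avg=221.1666666667, balance_sum=1726

[age_days_sum: age_days > 1250]
acct=X39: ✗
acct=X37: ✓ → 228
acct=X46: ✓ → 307
acct=X61: ✗
acct=X66: ✗
acct=X33: ✓ → 5
acct=X89: ✓ → 89
acct=X75: ✓ → 367
acct=X41: ✗
acct=X24: ✓ → 265
acct=X29: ✗
acct=X16: ✓ → 298
acct=X79: ✓ → 400
age_days_sum = 228 + 307 + 5 + 89 + 367 + 265 + 298 + 400 = 1959
—
[mx_avg: country <> 'MX' AND age_days >= 1436]
acct=X39: ✗
acct=X37: ✓ → 228
acct=X46: ✓ → 307
acct=X61: ✗
acct=X66: ✗
acct=X33: ✓ → 5
acct=X89: ✓ → 89
acct=X75: ✗
acct=X41: ✗
acct=X24: ✗
acct=X29: ✗
acct=X16: ✓ → 298
acct=X79: ✓ → 400
mx_avg = (228 + 307 + 5 + 89 + 298 + 400) / 6 = 221.1666666667
—
[balance_sum: balance BETWEEN 49863 AND 49906 OR age_days > 1967]
acct=X39: ✗
acct=X37: ✗
acct=X46: ✓ → 307
acct=X61: ✗
acct=X66: ✗
acct=X33: ✗
acct=X89: ✓ → 89
acct=X75: ✓ → 367
acct=X41: ✗
acct=X24: ✓ → 265
acct=X29: ✗
acct=X16: ✓ → 298
acct=X79: ✓ → 400
balance_sum = 307 + 89 + 367 + 265 + 298 + 400 = 1726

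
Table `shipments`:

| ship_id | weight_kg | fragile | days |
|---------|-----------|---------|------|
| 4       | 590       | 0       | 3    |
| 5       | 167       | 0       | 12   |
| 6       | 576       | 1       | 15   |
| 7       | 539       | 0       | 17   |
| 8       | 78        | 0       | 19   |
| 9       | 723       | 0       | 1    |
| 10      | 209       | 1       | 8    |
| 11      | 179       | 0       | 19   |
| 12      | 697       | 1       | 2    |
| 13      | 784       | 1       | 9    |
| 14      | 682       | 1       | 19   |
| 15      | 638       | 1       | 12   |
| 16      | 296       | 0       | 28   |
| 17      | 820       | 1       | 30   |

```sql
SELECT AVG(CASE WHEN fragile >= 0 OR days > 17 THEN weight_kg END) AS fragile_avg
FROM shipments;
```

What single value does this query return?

498.4285714286

ship_id=4: ✓ → 590
ship_id=5: ✓ → 167
ship_id=6: ✓ → 576
ship_id=7: ✓ → 539
ship_id=8: ✓ → 78
ship_id=9: ✓ → 723
ship_id=10: ✓ → 209
ship_id=11: ✓ → 179
ship_id=12: ✓ → 697
ship_id=13: ✓ → 784
ship_id=14: ✓ → 682
ship_id=15: ✓ → 638
ship_id=16: ✓ → 296
ship_id=17: ✓ → 820
fragile_avg = (590 + 167 + 576 + 539 + 78 + 723 + 209 + 179 + 697 + 784 + 682 + 638 + 296 + 820) / 14 = 498.4285714286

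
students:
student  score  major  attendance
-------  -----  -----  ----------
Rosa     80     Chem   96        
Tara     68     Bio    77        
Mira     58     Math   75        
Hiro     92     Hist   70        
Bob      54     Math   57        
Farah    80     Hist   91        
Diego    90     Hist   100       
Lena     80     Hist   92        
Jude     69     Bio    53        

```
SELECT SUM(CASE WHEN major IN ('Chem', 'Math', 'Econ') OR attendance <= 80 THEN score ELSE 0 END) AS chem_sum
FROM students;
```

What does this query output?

421

student=Rosa: ✓ → 80
student=Tara: ✓ → 68
student=Mira: ✓ → 58
student=Hiro: ✓ → 92
student=Bob: ✓ → 54
student=Farah: ✗
student=Diego: ✗
student=Lena: ✗
student=Jude: ✓ → 69
chem_sum = 80 + 68 + 58 + 92 + 54 + 69 = 421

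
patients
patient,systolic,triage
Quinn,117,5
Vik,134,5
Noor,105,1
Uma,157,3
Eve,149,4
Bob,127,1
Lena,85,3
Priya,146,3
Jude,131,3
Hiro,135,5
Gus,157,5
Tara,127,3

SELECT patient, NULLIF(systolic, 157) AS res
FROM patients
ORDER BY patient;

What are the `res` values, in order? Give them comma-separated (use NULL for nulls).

127, 149, NULL, 135, 131, 85, 105, 146, 117, 127, NULL, 134

patient=Bob: systolic=127 vs 157: differ → 127
patient=Eve: systolic=149 vs 157: differ → 149
patient=Gus: systolic=157 vs 157: equal → NULL
patient=Hiro: systolic=135 vs 157: differ → 135
patient=Jude: systolic=131 vs 157: differ → 131
patient=Lena: systolic=85 vs 157: differ → 85
patient=Noor: systolic=105 vs 157: differ → 105
patient=Priya: systolic=146 vs 157: differ → 146
patient=Quinn: systolic=117 vs 157: differ → 117
patient=Tara: systolic=127 vs 157: differ → 127
patient=Uma: systolic=157 vs 157: equal → NULL
patient=Vik: systolic=134 vs 157: differ → 134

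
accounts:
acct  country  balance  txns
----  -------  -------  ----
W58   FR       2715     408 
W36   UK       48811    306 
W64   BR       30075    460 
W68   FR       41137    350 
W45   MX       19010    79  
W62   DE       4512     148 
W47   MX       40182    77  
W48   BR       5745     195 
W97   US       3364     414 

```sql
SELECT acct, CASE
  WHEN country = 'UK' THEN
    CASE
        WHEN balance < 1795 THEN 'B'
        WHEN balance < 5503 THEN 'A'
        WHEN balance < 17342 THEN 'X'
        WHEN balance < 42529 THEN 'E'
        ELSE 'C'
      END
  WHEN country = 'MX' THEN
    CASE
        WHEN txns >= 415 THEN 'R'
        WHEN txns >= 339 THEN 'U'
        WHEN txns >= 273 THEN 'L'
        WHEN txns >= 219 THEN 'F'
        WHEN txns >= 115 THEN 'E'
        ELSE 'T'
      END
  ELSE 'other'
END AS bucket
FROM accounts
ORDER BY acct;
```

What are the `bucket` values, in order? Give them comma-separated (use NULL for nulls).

C, T, T, other, other, other, other, other, other

acct=W36: country='UK' → inner[ELSE] → C
acct=W45: country='MX' → inner[ELSE] → T
acct=W47: country='MX' → inner[ELSE] → T
acct=W48: country='BR' → outer ELSE → other
acct=W58: country='FR' → outer ELSE → other
acct=W62: country='DE' → outer ELSE → other
acct=W64: country='BR' → outer ELSE → other
acct=W68: country='FR' → outer ELSE → other
acct=W97: country='US' → outer ELSE → other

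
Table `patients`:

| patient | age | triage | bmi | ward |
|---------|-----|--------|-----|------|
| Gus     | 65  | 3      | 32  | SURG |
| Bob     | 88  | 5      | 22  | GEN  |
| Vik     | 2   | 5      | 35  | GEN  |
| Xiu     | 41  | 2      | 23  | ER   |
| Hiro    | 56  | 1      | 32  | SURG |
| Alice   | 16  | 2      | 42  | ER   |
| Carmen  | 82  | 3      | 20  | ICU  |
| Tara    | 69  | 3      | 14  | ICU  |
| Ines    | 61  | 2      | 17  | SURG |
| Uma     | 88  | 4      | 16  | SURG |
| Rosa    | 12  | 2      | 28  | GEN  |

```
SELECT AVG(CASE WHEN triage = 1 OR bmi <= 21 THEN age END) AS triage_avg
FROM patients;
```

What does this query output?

patient=Gus: ✗
patient=Bob: ✗
patient=Vik: ✗
patient=Xiu: ✗
patient=Hiro: ✓ → 56
patient=Alice: ✗
patient=Carmen: ✓ → 82
patient=Tara: ✓ → 69
patient=Ines: ✓ → 61
patient=Uma: ✓ → 88
patient=Rosa: ✗
triage_avg = (56 + 82 + 69 + 61 + 88) / 5 = 71.2

71.2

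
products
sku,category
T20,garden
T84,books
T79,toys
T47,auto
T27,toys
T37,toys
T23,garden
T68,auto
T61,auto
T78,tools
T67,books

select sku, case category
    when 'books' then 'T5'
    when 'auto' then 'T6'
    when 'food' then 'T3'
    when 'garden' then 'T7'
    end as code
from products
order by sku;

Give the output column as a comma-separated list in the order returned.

T7, T7, NULL, NULL, T6, T6, T5, T6, NULL, NULL, T5

sku=T20: category='garden' → T7
sku=T23: category='garden' → T7
sku=T27: (no match → NULL) → NULL
sku=T37: (no match → NULL) → NULL
sku=T47: category='auto' → T6
sku=T61: category='auto' → T6
sku=T67: category='books' → T5
sku=T68: category='auto' → T6
sku=T78: (no match → NULL) → NULL
sku=T79: (no match → NULL) → NULL
sku=T84: category='books' → T5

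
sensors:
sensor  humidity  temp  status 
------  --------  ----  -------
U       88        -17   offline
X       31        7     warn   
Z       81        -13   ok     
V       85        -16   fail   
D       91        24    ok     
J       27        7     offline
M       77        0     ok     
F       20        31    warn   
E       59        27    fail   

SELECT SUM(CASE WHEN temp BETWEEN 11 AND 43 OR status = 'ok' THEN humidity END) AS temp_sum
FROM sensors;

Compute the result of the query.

sensor=U: ✗
sensor=X: ✗
sensor=Z: ✓ → 81
sensor=V: ✗
sensor=D: ✓ → 91
sensor=J: ✗
sensor=M: ✓ → 77
sensor=F: ✓ → 20
sensor=E: ✓ → 59
temp_sum = 81 + 91 + 77 + 20 + 59 = 328

328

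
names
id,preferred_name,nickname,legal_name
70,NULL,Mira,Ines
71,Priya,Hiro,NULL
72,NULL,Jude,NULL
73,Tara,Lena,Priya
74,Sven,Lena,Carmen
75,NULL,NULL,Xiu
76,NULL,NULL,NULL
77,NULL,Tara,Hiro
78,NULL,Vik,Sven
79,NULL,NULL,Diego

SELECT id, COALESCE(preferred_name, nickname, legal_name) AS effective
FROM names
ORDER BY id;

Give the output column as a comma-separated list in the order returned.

Mira, Priya, Jude, Tara, Sven, Xiu, NULL, Tara, Vik, Diego

id=70: preferred_name=NULL, nickname=Mira → Mira
id=71: preferred_name=Priya → Priya
id=72: preferred_name=NULL, nickname=Jude → Jude
id=73: preferred_name=Tara → Tara
id=74: preferred_name=Sven → Sven
id=75: preferred_name=NULL, nickname=NULL, legal_name=Xiu → Xiu
id=76: preferred_name=NULL, nickname=NULL, legal_name=NULL (all NULL) → NULL
id=77: preferred_name=NULL, nickname=Tara → Tara
id=78: preferred_name=NULL, nickname=Vik → Vik
id=79: preferred_name=NULL, nickname=NULL, legal_name=Diego → Diego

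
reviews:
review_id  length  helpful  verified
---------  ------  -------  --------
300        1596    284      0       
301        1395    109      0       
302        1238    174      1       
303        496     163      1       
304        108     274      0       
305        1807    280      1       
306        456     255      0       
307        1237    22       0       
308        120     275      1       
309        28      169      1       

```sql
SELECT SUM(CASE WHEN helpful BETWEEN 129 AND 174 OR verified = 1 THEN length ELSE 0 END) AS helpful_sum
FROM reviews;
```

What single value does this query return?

3689

review_id=300: ✗
review_id=301: ✗
review_id=302: ✓ → 1238
review_id=303: ✓ → 496
review_id=304: ✗
review_id=305: ✓ → 1807
review_id=306: ✗
review_id=307: ✗
review_id=308: ✓ → 120
review_id=309: ✓ → 28
helpful_sum = 1238 + 496 + 1807 + 120 + 28 = 3689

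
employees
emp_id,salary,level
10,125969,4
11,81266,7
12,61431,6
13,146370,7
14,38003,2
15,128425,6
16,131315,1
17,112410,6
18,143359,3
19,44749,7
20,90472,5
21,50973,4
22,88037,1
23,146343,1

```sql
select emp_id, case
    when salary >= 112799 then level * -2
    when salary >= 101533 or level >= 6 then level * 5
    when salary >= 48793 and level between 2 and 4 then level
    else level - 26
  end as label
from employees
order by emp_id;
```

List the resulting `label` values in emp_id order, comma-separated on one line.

emp_id=10: salary >= 112799 → -8
emp_id=11: salary >= 101533 or level >= 6 → 35
emp_id=12: salary >= 101533 or level >= 6 → 30
emp_id=13: salary >= 112799 → -14
emp_id=14: ELSE → -24
emp_id=15: salary >= 112799 → -12
emp_id=16: salary >= 112799 → -2
emp_id=17: salary >= 101533 or level >= 6 → 30
emp_id=18: salary >= 112799 → -6
emp_id=19: salary >= 101533 or level >= 6 → 35
emp_id=20: ELSE → -21
emp_id=21: salary >= 48793 and level between 2 and 4 → 4
emp_id=22: ELSE → -25
emp_id=23: salary >= 112799 → -2

-8, 35, 30, -14, -24, -12, -2, 30, -6, 35, -21, 4, -25, -2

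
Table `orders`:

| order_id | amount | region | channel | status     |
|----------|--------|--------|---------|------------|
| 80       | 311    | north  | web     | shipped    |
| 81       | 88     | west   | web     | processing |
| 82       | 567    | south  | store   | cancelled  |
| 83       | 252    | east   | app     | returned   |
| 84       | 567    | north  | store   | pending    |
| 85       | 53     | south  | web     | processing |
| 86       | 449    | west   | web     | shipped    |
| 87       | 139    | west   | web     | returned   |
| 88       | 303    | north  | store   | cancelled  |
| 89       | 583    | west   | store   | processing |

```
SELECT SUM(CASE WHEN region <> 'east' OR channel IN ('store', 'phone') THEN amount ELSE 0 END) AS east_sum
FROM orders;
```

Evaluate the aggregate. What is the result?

3060

order_id=80: ✓ → 311
order_id=81: ✓ → 88
order_id=82: ✓ → 567
order_id=83: ✗
order_id=84: ✓ → 567
order_id=85: ✓ → 53
order_id=86: ✓ → 449
order_id=87: ✓ → 139
order_id=88: ✓ → 303
order_id=89: ✓ → 583
east_sum = 311 + 88 + 567 + 567 + 53 + 449 + 139 + 303 + 583 = 3060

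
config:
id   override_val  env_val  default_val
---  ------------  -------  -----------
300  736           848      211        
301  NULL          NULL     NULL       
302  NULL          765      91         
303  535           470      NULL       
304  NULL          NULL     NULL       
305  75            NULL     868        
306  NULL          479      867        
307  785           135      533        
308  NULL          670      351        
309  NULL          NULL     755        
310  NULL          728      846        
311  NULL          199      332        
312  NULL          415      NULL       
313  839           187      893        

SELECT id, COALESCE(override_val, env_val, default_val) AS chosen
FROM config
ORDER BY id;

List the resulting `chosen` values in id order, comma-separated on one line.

id=300: override_val=736 → 736
id=301: override_val=NULL, env_val=NULL, default_val=NULL (all NULL) → NULL
id=302: override_val=NULL, env_val=765 → 765
id=303: override_val=535 → 535
id=304: override_val=NULL, env_val=NULL, default_val=NULL (all NULL) → NULL
id=305: override_val=75 → 75
id=306: override_val=NULL, env_val=479 → 479
id=307: override_val=785 → 785
id=308: override_val=NULL, env_val=670 → 670
id=309: override_val=NULL, env_val=NULL, default_val=755 → 755
id=310: override_val=NULL, env_val=728 → 728
id=311: override_val=NULL, env_val=199 → 199
id=312: override_val=NULL, env_val=415 → 415
id=313: override_val=839 → 839

736, NULL, 765, 535, NULL, 75, 479, 785, 670, 755, 728, 199, 415, 839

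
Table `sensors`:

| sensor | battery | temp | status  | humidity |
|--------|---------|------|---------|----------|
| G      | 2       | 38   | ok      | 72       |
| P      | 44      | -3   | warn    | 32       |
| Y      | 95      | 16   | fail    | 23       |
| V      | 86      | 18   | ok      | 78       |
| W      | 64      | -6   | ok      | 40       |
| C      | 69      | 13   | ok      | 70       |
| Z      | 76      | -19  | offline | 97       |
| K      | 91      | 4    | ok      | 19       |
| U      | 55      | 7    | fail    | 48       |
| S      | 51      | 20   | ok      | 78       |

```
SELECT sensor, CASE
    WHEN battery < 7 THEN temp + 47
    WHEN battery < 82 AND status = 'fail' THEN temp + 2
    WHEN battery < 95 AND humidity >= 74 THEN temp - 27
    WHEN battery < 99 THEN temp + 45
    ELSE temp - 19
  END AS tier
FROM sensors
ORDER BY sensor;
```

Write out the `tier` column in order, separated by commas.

58, 85, 49, 42, -7, 9, -9, 39, 61, -46

sensor=C: battery < 99 → 58
sensor=G: battery < 7 → 85
sensor=K: battery < 99 → 49
sensor=P: battery < 99 → 42
sensor=S: battery < 95 AND humidity >= 74 → -7
sensor=U: battery < 82 AND status = 'fail' → 9
sensor=V: battery < 95 AND humidity >= 74 → -9
sensor=W: battery < 99 → 39
sensor=Y: battery < 99 → 61
sensor=Z: battery < 95 AND humidity >= 74 → -46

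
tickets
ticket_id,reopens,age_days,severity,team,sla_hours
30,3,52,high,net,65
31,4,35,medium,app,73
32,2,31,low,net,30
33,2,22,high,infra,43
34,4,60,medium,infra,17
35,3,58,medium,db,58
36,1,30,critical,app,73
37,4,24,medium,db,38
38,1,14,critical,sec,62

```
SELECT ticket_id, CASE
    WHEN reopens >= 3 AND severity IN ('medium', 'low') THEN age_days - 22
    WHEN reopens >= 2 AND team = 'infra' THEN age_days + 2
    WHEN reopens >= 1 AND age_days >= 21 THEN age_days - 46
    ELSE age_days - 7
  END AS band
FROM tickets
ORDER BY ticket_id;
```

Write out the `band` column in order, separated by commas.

6, 13, -15, 24, 38, 36, -16, 2, 7

ticket_id=30: reopens >= 1 AND age_days >= 21 → 6
ticket_id=31: reopens >= 3 AND severity IN ('medium', 'low') → 13
ticket_id=32: reopens >= 1 AND age_days >= 21 → -15
ticket_id=33: reopens >= 2 AND team = 'infra' → 24
ticket_id=34: reopens >= 3 AND severity IN ('medium', 'low') → 38
ticket_id=35: reopens >= 3 AND severity IN ('medium', 'low') → 36
ticket_id=36: reopens >= 1 AND age_days >= 21 → -16
ticket_id=37: reopens >= 3 AND severity IN ('medium', 'low') → 2
ticket_id=38: ELSE → 7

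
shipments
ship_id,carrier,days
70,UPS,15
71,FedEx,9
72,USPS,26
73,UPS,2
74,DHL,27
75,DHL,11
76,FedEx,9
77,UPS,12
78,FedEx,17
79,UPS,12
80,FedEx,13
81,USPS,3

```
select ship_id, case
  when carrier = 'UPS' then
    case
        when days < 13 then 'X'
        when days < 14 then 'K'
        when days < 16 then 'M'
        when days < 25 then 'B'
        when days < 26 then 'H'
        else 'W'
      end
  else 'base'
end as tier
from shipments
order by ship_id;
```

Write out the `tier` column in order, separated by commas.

ship_id=70: carrier='UPS' → inner[days < 16] → M
ship_id=71: carrier='FedEx' → outer ELSE → base
ship_id=72: carrier='USPS' → outer ELSE → base
ship_id=73: carrier='UPS' → inner[days < 13] → X
ship_id=74: carrier='DHL' → outer ELSE → base
ship_id=75: carrier='DHL' → outer ELSE → base
ship_id=76: carrier='FedEx' → outer ELSE → base
ship_id=77: carrier='UPS' → inner[days < 13] → X
ship_id=78: carrier='FedEx' → outer ELSE → base
ship_id=79: carrier='UPS' → inner[days < 13] → X
ship_id=80: carrier='FedEx' → outer ELSE → base
ship_id=81: carrier='USPS' → outer ELSE → base

M, base, base, X, base, base, base, X, base, X, base, base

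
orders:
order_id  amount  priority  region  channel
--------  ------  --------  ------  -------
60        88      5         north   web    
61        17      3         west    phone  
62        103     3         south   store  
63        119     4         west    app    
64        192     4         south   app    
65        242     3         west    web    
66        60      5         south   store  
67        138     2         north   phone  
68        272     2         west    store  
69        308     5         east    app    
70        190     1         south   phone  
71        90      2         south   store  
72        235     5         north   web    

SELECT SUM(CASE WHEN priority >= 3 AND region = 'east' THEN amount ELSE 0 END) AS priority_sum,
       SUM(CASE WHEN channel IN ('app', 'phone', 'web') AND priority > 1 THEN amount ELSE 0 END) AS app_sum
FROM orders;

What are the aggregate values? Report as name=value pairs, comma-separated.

priority_sum=308, app_sum=1339

[priority_sum: priority >= 3 AND region = 'east']
order_id=60: ✗
order_id=61: ✗
order_id=62: ✗
order_id=63: ✗
order_id=64: ✗
order_id=65: ✗
order_id=66: ✗
order_id=67: ✗
order_id=68: ✗
order_id=69: ✓ → 308
order_id=70: ✗
order_id=71: ✗
order_id=72: ✗
priority_sum = 308
—
[app_sum: channel IN ('app', 'phone', 'web') AND priority > 1]
order_id=60: ✓ → 88
order_id=61: ✓ → 17
order_id=62: ✗
order_id=63: ✓ → 119
order_id=64: ✓ → 192
order_id=65: ✓ → 242
order_id=66: ✗
order_id=67: ✓ → 138
order_id=68: ✗
order_id=69: ✓ → 308
order_id=70: ✗
order_id=71: ✗
order_id=72: ✓ → 235
app_sum = 88 + 17 + 119 + 192 + 242 + 138 + 308 + 235 = 1339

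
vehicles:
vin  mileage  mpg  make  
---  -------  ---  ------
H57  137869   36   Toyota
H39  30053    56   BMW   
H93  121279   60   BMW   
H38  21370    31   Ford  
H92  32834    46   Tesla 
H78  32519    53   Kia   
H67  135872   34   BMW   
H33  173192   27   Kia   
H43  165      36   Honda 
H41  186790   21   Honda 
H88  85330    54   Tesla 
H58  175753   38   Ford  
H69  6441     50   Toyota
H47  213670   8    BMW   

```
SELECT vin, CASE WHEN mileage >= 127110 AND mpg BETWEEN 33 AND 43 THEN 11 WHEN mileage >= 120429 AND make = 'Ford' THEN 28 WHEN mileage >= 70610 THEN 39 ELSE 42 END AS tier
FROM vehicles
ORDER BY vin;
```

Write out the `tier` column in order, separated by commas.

39, 42, 42, 39, 42, 39, 11, 11, 11, 42, 42, 39, 42, 39

vin=H33: mileage >= 70610 → 39
vin=H38: ELSE → 42
vin=H39: ELSE → 42
vin=H41: mileage >= 70610 → 39
vin=H43: ELSE → 42
vin=H47: mileage >= 70610 → 39
vin=H57: mileage >= 127110 AND mpg BETWEEN 33 AND 43 → 11
vin=H58: mileage >= 127110 AND mpg BETWEEN 33 AND 43 → 11
vin=H67: mileage >= 127110 AND mpg BETWEEN 33 AND 43 → 11
vin=H69: ELSE → 42
vin=H78: ELSE → 42
vin=H88: mileage >= 70610 → 39
vin=H92: ELSE → 42
vin=H93: mileage >= 70610 → 39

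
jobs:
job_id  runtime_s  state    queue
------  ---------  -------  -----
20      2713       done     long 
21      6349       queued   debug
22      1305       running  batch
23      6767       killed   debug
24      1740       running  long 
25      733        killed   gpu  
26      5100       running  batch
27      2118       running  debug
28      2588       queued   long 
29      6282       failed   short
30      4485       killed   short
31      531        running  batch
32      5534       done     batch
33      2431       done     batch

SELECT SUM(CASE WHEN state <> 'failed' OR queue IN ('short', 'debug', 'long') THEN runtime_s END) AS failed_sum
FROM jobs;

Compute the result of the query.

48676

job_id=20: ✓ → 2713
job_id=21: ✓ → 6349
job_id=22: ✓ → 1305
job_id=23: ✓ → 6767
job_id=24: ✓ → 1740
job_id=25: ✓ → 733
job_id=26: ✓ → 5100
job_id=27: ✓ → 2118
job_id=28: ✓ → 2588
job_id=29: ✓ → 6282
job_id=30: ✓ → 4485
job_id=31: ✓ → 531
job_id=32: ✓ → 5534
job_id=33: ✓ → 2431
failed_sum = 2713 + 6349 + 1305 + 6767 + 1740 + 733 + 5100 + 2118 + 2588 + 6282 + 4485 + 531 + 5534 + 2431 = 48676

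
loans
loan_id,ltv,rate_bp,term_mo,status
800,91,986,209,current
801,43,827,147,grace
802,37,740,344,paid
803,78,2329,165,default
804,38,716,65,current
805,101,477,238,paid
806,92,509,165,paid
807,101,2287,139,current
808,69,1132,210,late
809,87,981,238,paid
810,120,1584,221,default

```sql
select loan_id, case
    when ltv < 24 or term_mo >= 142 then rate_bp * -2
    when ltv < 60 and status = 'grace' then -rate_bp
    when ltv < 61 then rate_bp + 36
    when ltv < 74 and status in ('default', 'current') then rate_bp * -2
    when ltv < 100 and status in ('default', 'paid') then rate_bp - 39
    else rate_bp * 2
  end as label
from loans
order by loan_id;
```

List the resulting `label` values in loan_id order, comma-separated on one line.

-1972, -1654, -1480, -4658, 752, -954, -1018, 4574, -2264, -1962, -3168

loan_id=800: ltv < 24 or term_mo >= 142 → -1972
loan_id=801: ltv < 24 or term_mo >= 142 → -1654
loan_id=802: ltv < 24 or term_mo >= 142 → -1480
loan_id=803: ltv < 24 or term_mo >= 142 → -4658
loan_id=804: ltv < 61 → 752
loan_id=805: ltv < 24 or term_mo >= 142 → -954
loan_id=806: ltv < 24 or term_mo >= 142 → -1018
loan_id=807: ELSE → 4574
loan_id=808: ltv < 24 or term_mo >= 142 → -2264
loan_id=809: ltv < 24 or term_mo >= 142 → -1962
loan_id=810: ltv < 24 or term_mo >= 142 → -3168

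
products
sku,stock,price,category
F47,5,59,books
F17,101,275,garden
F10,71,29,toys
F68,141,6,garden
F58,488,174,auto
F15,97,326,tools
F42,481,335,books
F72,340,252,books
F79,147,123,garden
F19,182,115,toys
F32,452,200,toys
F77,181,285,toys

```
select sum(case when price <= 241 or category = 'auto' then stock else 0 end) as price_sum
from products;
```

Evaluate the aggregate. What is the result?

1486

sku=F47: ✓ → 5
sku=F17: ✗
sku=F10: ✓ → 71
sku=F68: ✓ → 141
sku=F58: ✓ → 488
sku=F15: ✗
sku=F42: ✗
sku=F72: ✗
sku=F79: ✓ → 147
sku=F19: ✓ → 182
sku=F32: ✓ → 452
sku=F77: ✗
price_sum = 5 + 71 + 141 + 488 + 147 + 182 + 452 = 1486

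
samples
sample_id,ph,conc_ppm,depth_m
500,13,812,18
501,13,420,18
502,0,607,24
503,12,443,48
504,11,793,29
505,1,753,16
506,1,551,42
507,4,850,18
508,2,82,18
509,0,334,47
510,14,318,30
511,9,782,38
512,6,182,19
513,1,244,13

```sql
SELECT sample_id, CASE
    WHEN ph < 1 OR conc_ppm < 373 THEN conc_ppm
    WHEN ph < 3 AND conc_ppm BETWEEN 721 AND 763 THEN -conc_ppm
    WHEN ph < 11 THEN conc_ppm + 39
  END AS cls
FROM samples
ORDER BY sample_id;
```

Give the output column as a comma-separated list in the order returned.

NULL, NULL, 607, NULL, NULL, -753, 590, 889, 82, 334, 318, 821, 182, 244

sample_id=500: (no match → NULL) → NULL
sample_id=501: (no match → NULL) → NULL
sample_id=502: ph < 1 OR conc_ppm < 373 → 607
sample_id=503: (no match → NULL) → NULL
sample_id=504: (no match → NULL) → NULL
sample_id=505: ph < 3 AND conc_ppm BETWEEN 721 AND 763 → -753
sample_id=506: ph < 11 → 590
sample_id=507: ph < 11 → 889
sample_id=508: ph < 1 OR conc_ppm < 373 → 82
sample_id=509: ph < 1 OR conc_ppm < 373 → 334
sample_id=510: ph < 1 OR conc_ppm < 373 → 318
sample_id=511: ph < 11 → 821
sample_id=512: ph < 1 OR conc_ppm < 373 → 182
sample_id=513: ph < 1 OR conc_ppm < 373 → 244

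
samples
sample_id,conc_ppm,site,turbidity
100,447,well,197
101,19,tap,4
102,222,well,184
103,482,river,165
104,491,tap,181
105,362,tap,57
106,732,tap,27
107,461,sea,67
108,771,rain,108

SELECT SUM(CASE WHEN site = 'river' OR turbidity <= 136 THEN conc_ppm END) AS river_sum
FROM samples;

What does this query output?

sample_id=100: ✗
sample_id=101: ✓ → 19
sample_id=102: ✗
sample_id=103: ✓ → 482
sample_id=104: ✗
sample_id=105: ✓ → 362
sample_id=106: ✓ → 732
sample_id=107: ✓ → 461
sample_id=108: ✓ → 771
river_sum = 19 + 482 + 362 + 732 + 461 + 771 = 2827

2827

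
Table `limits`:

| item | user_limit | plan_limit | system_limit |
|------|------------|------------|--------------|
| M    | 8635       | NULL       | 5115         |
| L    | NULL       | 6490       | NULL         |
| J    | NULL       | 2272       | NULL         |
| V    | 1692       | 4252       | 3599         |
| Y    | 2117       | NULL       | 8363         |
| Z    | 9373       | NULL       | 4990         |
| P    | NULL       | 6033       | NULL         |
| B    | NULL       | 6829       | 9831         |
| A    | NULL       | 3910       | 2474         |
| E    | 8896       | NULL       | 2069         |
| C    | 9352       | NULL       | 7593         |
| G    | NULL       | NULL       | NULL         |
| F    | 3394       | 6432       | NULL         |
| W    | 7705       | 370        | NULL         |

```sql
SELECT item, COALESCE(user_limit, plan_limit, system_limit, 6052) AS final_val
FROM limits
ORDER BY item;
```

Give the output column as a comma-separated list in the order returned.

item=A: user_limit=NULL, plan_limit=3910 → 3910
item=B: user_limit=NULL, plan_limit=6829 → 6829
item=C: user_limit=9352 → 9352
item=E: user_limit=8896 → 8896
item=F: user_limit=3394 → 3394
item=G: user_limit=NULL, plan_limit=NULL, system_limit=NULL, → literal 6052 → 6052
item=J: user_limit=NULL, plan_limit=2272 → 2272
item=L: user_limit=NULL, plan_limit=6490 → 6490
item=M: user_limit=8635 → 8635
item=P: user_limit=NULL, plan_limit=6033 → 6033
item=V: user_limit=1692 → 1692
item=W: user_limit=7705 → 7705
item=Y: user_limit=2117 → 2117
item=Z: user_limit=9373 → 9373

3910, 6829, 9352, 8896, 3394, 6052, 2272, 6490, 8635, 6033, 1692, 7705, 2117, 9373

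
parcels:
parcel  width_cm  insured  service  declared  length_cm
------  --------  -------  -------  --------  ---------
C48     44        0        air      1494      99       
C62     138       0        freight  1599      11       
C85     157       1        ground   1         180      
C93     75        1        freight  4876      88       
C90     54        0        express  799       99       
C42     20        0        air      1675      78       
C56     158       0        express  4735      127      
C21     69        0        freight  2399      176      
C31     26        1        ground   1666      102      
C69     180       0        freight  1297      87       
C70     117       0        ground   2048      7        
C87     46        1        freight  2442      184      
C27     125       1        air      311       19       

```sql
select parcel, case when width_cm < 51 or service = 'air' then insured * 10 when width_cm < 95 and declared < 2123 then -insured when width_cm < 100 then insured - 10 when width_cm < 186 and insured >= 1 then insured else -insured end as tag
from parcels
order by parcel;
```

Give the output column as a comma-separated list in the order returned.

-10, 10, 10, 0, 0, 0, 0, 0, 0, 1, 10, 0, -9

parcel=C21: width_cm < 100 → -10
parcel=C27: width_cm < 51 or service = 'air' → 10
parcel=C31: width_cm < 51 or service = 'air' → 10
parcel=C42: width_cm < 51 or service = 'air' → 0
parcel=C48: width_cm < 51 or service = 'air' → 0
parcel=C56: ELSE → 0
parcel=C62: ELSE → 0
parcel=C69: ELSE → 0
parcel=C70: ELSE → 0
parcel=C85: width_cm < 186 and insured >= 1 → 1
parcel=C87: width_cm < 51 or service = 'air' → 10
parcel=C90: width_cm < 95 and declared < 2123 → 0
parcel=C93: width_cm < 100 → -9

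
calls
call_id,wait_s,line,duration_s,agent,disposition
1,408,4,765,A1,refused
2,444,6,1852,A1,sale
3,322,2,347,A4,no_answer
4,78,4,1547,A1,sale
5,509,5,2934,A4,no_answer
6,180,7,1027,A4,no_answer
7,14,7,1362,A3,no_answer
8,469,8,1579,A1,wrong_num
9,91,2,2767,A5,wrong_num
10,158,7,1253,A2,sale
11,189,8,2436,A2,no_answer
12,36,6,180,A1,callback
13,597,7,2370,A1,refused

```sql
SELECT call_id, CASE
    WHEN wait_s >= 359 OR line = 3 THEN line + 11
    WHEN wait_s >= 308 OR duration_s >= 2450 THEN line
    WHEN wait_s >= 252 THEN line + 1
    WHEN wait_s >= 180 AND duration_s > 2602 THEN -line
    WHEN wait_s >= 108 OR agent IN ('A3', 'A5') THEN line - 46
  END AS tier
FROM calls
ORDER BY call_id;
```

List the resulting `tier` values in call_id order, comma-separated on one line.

call_id=1: wait_s >= 359 OR line = 3 → 15
call_id=2: wait_s >= 359 OR line = 3 → 17
call_id=3: wait_s >= 308 OR duration_s >= 2450 → 2
call_id=4: (no match → NULL) → NULL
call_id=5: wait_s >= 359 OR line = 3 → 16
call_id=6: wait_s >= 108 OR agent IN ('A3', 'A5') → -39
call_id=7: wait_s >= 108 OR agent IN ('A3', 'A5') → -39
call_id=8: wait_s >= 359 OR line = 3 → 19
call_id=9: wait_s >= 308 OR duration_s >= 2450 → 2
call_id=10: wait_s >= 108 OR agent IN ('A3', 'A5') → -39
call_id=11: wait_s >= 108 OR agent IN ('A3', 'A5') → -38
call_id=12: (no match → NULL) → NULL
call_id=13: wait_s >= 359 OR line = 3 → 18

15, 17, 2, NULL, 16, -39, -39, 19, 2, -39, -38, NULL, 18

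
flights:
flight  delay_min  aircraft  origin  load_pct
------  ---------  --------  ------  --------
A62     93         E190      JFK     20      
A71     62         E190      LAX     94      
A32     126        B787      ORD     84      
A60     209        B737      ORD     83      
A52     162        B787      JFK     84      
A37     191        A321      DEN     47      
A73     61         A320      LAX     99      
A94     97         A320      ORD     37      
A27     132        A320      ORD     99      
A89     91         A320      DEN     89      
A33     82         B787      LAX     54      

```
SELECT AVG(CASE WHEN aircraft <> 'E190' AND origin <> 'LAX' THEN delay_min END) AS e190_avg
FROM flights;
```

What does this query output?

144

flight=A62: ✗
flight=A71: ✗
flight=A32: ✓ → 126
flight=A60: ✓ → 209
flight=A52: ✓ → 162
flight=A37: ✓ → 191
flight=A73: ✗
flight=A94: ✓ → 97
flight=A27: ✓ → 132
flight=A89: ✓ → 91
flight=A33: ✗
e190_avg = (126 + 209 + 162 + 191 + 97 + 132 + 91) / 7 = 144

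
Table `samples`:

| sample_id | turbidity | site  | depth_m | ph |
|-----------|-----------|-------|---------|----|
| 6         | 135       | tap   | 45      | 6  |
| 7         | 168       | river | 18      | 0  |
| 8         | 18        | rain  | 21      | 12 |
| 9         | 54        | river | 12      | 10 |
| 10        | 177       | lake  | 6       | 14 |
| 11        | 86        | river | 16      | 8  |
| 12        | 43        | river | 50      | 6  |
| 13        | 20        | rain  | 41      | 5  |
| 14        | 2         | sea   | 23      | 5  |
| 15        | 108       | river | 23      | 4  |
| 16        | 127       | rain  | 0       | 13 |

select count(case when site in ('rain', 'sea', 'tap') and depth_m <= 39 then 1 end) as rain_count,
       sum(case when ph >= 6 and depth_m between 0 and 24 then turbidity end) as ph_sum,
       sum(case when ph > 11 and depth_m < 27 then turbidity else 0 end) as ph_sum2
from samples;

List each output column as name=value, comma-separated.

rain_count=3, ph_sum=462, ph_sum2=322

[rain_count: site in ('rain', 'sea', 'tap') and depth_m <= 39]
sample_id=6: ✗
sample_id=7: ✗
sample_id=8: ✓ → 1
sample_id=9: ✗
sample_id=10: ✗
sample_id=11: ✗
sample_id=12: ✗
sample_id=13: ✗
sample_id=14: ✓ → 1
sample_id=15: ✗
sample_id=16: ✓ → 1
rain_count = COUNT(1, 1, 1) = 3
—
[ph_sum: ph >= 6 and depth_m between 0 and 24]
sample_id=6: ✗
sample_id=7: ✗
sample_id=8: ✓ → 18
sample_id=9: ✓ → 54
sample_id=10: ✓ → 177
sample_id=11: ✓ → 86
sample_id=12: ✗
sample_id=13: ✗
sample_id=14: ✗
sample_id=15: ✗
sample_id=16: ✓ → 127
ph_sum = 18 + 54 + 177 + 86 + 127 = 462
—
[ph_sum2: ph > 11 and depth_m < 27]
sample_id=6: ✗
sample_id=7: ✗
sample_id=8: ✓ → 18
sample_id=9: ✗
sample_id=10: ✓ → 177
sample_id=11: ✗
sample_id=12: ✗
sample_id=13: ✗
sample_id=14: ✗
sample_id=15: ✗
sample_id=16: ✓ → 127
ph_sum2 = 18 + 177 + 127 = 322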